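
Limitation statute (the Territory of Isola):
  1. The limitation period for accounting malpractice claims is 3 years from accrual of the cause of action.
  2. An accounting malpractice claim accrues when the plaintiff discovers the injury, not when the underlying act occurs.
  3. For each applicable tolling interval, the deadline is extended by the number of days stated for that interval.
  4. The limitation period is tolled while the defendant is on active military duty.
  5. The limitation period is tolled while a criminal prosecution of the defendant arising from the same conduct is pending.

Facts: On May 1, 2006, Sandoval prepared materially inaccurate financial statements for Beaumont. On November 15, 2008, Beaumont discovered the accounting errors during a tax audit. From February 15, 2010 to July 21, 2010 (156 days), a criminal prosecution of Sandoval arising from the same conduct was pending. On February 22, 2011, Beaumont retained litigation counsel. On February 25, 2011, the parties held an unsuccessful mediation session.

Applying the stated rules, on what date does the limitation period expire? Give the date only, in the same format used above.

Accrual is tied to discovery, so the period began on November 15, 2008 rather than on May 1, 2006 when the act occurred.
Adding the 3 years base period to November 15, 2008 gives a deadline of November 15, 2011, before any tolling.
The pending criminal prosecution from February 15, 2010 to July 21, 2010 tolled the period for 156 days, extending the deadline to April 19, 2012.
The other events in the timeline have no effect on the limitation period under the stated rules.

April 19, 2012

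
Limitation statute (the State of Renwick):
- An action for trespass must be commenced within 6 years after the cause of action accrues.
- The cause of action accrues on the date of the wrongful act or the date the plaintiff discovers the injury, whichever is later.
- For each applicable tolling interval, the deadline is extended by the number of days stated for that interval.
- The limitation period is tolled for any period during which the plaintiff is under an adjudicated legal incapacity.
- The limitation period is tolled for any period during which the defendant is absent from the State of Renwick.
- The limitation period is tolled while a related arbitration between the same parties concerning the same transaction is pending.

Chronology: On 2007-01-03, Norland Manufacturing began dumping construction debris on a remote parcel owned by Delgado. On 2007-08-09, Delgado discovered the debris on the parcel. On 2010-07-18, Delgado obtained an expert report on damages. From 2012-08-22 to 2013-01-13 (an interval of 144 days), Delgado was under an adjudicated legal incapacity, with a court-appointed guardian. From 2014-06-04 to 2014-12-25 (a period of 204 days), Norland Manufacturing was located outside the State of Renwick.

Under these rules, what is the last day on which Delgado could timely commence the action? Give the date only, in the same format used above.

The claim accrued on 2007-08-09 — the later of the 2007-01-03 act and the 2007-08-09 discovery.
The untolled deadline — 6 years after 2007-08-09 — is 2013-08-09.
The period was tolled for 144 days by the plaintiff's legal incapacity (2012-08-22 to 2013-01-13), pushing the deadline to 2013-12-31.
The defendant's absence from the jurisdiction from 2014-06-04 to 2014-12-25 began after the period had already run on 2013-12-31, so it has no tolling effect.
None of the other events listed affects the running of the period under the stated rules.

2013-12-31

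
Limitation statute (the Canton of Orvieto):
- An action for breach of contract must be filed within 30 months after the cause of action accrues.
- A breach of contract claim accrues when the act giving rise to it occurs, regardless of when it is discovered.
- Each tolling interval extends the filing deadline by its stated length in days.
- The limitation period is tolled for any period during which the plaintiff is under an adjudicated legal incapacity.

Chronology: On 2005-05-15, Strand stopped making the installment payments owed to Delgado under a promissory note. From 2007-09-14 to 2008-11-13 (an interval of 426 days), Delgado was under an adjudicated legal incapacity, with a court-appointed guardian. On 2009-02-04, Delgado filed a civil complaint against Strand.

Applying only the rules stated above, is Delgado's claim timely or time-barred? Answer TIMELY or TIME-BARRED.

The limitation period began to run on 2005-05-15.
30 months from 2005-05-15 is 2007-11-15.
The period was tolled for 426 days by the plaintiff's legal incapacity (2007-09-14 to 2008-11-13), pushing the deadline to 2009-01-14.
Filing on 2009-02-04 missed the 2009-01-14 deadline — the action is time-barred.

TIME-BARRED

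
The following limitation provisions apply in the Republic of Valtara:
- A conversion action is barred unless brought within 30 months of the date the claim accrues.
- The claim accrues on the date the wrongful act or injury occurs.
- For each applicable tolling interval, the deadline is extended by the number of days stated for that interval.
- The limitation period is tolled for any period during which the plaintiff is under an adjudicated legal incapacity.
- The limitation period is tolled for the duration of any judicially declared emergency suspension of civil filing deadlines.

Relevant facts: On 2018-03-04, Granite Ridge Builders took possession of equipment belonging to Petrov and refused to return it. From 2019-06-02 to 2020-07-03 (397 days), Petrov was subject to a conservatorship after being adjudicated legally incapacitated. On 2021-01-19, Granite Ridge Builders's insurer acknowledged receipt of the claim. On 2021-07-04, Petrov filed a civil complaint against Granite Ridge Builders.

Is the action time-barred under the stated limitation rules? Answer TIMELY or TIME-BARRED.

The claim accrued on 2018-03-04, the date of the act.
The untolled deadline — 30 months after 2018-03-04 — is 2020-09-04.
The period was tolled for 397 days by the plaintiff's legal incapacity (2019-06-02 to 2020-07-03), pushing the deadline to 2021-10-06.
None of the other events listed affects the running of the period under the stated rules.
The 2021-07-04 filing precedes the 2021-10-06 deadline; the claim is timely.

TIMELY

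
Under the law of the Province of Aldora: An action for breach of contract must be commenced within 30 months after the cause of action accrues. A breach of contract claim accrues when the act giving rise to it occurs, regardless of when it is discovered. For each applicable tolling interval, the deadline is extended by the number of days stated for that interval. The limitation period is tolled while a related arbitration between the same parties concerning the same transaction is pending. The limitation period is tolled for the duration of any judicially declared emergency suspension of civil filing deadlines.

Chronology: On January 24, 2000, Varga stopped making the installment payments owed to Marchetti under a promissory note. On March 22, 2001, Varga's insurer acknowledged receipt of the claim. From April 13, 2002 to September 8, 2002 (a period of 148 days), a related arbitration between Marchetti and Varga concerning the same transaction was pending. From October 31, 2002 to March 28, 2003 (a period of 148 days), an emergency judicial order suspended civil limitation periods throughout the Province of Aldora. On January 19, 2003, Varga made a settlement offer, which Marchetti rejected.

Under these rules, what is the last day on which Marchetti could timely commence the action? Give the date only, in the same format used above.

The cause of action accrued on January 24, 2000, the date of the act.
Adding the 30 months base period to January 24, 2000 gives a deadline of July 24, 2002, before any tolling.
Because the pending related arbitration ran from April 13, 2002 to September 8, 2002, the deadline is extended by 148 days to December 19, 2002.
The period was tolled for 148 days by the emergency suspension of filing deadlines (October 31, 2002 to March 28, 2003), pushing the deadline to May 16, 2003.
None of the other events listed affects the running of the period under the stated rules.

May 16, 2003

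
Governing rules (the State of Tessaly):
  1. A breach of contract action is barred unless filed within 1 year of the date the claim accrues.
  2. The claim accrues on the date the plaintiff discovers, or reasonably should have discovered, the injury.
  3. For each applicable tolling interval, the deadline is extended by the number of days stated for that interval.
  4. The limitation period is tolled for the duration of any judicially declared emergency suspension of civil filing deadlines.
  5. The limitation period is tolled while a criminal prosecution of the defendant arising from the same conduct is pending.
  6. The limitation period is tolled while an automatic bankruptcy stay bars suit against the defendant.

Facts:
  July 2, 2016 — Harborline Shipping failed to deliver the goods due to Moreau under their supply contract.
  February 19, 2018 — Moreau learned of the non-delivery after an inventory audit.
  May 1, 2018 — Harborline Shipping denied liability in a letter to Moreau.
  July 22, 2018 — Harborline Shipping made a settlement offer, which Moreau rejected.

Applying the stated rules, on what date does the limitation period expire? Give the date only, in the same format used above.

February 19, 2019

The claim did not accrue until Moreau discovered the injury on February 19, 2018; the July 2, 2016 act date does not start the clock under the stated rule.
1 year from February 19, 2018 is February 19, 2019.
None of the other events listed affects the running of the period under the stated rules.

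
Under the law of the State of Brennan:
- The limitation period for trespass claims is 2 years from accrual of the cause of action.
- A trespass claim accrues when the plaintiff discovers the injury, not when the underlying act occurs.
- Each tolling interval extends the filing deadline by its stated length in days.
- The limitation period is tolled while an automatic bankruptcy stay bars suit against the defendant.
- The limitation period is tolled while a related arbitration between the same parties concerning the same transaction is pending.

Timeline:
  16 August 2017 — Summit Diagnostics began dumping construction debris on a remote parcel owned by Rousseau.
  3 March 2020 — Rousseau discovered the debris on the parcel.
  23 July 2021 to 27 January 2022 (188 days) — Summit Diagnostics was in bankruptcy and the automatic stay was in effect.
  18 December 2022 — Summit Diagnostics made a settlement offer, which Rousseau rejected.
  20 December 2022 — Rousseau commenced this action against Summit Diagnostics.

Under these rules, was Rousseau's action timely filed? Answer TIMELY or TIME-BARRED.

Under the discovery rule, the claim accrued on 3 March 2020, when Rousseau discovered the injury — not on the 16 August 2017 date of the underlying act.
Adding the 2 years base period to 3 March 2020 gives a deadline of 3 March 2022, before any tolling.
The period was tolled for 188 days by the automatic bankruptcy stay (23 July 2021 to 27 January 2022), pushing the deadline to 7 September 2022.
The other events in the timeline have no effect on the limitation period under the stated rules.
Rousseau filed on 20 December 2022, after the 7 September 2022 deadline, so the action is time-barred.

TIME-BARRED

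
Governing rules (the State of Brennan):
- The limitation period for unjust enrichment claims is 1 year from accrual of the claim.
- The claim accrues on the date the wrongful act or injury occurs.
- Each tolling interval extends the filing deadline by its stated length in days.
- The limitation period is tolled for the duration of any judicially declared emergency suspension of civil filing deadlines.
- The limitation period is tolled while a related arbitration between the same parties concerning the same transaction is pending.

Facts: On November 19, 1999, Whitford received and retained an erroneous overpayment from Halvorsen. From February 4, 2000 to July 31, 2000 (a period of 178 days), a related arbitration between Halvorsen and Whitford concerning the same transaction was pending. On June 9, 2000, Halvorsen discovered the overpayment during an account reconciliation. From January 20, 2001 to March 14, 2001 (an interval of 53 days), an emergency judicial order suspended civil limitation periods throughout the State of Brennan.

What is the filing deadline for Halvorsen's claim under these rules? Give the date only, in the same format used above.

The claim accrued on November 19, 1999, when the wrongful act occurred; under the stated occurrence rule the June 9, 2000 discovery does not delay accrual.
Adding the 1 year base period to November 19, 1999 gives a deadline of November 19, 2000, before any tolling.
The pending related arbitration from February 4, 2000 to July 31, 2000 tolled the period for 178 days, extending the deadline to May 16, 2001.
The emergency suspension of filing deadlines from January 20, 2001 to March 14, 2001 tolled the period for 53 days, extending the deadline to July 8, 2001.

July 8, 2001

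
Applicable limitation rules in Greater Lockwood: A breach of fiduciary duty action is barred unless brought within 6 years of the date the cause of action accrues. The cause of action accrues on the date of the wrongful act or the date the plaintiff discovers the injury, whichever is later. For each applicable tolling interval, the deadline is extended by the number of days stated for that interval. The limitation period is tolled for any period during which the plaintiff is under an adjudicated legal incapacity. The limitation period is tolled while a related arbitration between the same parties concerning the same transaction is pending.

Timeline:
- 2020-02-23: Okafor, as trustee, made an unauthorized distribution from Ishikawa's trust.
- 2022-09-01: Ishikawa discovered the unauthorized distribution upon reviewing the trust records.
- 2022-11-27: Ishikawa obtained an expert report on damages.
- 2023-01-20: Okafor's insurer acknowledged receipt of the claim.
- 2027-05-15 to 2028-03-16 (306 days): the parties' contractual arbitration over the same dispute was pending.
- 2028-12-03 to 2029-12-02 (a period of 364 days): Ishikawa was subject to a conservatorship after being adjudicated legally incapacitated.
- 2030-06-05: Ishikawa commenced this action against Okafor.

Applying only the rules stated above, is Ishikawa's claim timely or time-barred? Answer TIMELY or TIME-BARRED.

Taking the later of the act (2020-02-23) and discovery (2022-09-01), the claim accrued on 2022-09-01.
The untolled deadline — 6 years after 2022-09-01 — is 2028-09-01.
Because the pending related arbitration ran from 2027-05-15 to 2028-03-16, the deadline is extended by 306 days to 2029-07-04.
Because the plaintiff's legal incapacity ran from 2028-12-03 to 2029-12-02, the deadline is extended by 364 days to 2030-07-03.
None of the other events listed affects the running of the period under the stated rules.
Filing on 2030-06-05 beat the 2030-07-03 deadline — the action is timely.

TIMELY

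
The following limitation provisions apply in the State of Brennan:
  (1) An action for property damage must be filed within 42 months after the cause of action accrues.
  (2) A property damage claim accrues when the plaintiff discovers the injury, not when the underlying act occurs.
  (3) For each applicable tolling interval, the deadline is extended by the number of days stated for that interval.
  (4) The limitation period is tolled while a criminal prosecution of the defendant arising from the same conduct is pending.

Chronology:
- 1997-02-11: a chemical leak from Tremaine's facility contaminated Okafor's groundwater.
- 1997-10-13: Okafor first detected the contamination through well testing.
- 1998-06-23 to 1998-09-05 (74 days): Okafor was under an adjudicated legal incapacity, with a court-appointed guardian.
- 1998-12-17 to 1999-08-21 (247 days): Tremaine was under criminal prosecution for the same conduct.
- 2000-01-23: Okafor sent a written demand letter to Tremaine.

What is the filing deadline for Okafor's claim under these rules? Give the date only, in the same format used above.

2001-12-16

Under the discovery rule, the claim accrued on 1997-10-13, when Okafor discovered the injury — not on the 1997-02-11 date of the underlying act.
42 months from 1997-10-13 is 2001-04-13.
The period was tolled for 247 days by the pending criminal prosecution (1998-12-17 to 1999-08-21), pushing the deadline to 2001-12-16.
The plaintiff's legal incapacity from 1998-06-23 to 1998-09-05 does not toll the period, because no stated rule makes the plaintiff's incapacity a tolling event.
The other events in the timeline have no effect on the limitation period under the stated rules.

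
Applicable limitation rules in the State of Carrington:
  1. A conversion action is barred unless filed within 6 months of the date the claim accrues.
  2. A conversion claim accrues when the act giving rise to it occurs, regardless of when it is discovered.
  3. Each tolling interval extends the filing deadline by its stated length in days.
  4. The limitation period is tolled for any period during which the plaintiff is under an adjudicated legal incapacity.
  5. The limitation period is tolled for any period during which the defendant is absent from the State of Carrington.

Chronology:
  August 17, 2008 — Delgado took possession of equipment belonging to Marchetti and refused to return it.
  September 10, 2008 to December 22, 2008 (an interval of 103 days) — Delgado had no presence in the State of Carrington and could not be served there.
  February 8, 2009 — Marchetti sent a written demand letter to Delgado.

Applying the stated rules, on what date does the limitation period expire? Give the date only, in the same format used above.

The claim accrued on August 17, 2008, when the wrongful act occurred.
The untolled deadline — 6 months after August 17, 2008 — is February 17, 2009.
The defendant's absence from the jurisdiction from September 10, 2008 to December 22, 2008 tolled the period for 103 days, extending the deadline to May 31, 2009.
Nothing else in the chronology tolls or restarts the period.

May 31, 2009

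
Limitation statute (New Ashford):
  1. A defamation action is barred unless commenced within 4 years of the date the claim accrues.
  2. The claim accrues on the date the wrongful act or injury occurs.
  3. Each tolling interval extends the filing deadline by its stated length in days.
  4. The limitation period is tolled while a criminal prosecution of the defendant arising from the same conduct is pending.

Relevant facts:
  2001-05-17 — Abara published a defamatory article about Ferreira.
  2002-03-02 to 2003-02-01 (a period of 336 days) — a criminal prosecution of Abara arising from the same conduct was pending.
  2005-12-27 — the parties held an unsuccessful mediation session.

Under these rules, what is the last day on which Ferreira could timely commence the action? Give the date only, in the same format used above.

2006-04-18

The limitation period began to run on 2001-05-17.
The untolled deadline — 4 years after 2001-05-17 — is 2005-05-17.
Because the pending criminal prosecution ran from 2002-03-02 to 2003-02-01, the deadline is extended by 336 days to 2006-04-18.
The other events in the timeline have no effect on the limitation period under the stated rules.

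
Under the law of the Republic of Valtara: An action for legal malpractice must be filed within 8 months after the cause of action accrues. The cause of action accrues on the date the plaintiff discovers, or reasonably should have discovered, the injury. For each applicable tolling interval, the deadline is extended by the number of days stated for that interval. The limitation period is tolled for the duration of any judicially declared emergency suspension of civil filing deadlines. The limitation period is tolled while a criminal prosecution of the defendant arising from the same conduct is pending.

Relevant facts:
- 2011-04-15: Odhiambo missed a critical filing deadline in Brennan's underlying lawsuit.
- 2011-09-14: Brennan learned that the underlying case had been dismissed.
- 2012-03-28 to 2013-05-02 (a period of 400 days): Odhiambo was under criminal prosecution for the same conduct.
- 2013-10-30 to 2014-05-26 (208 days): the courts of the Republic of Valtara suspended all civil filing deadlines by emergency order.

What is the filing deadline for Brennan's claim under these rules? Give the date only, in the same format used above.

The claim did not accrue until Brennan discovered the injury on 2011-09-14; the 2011-04-15 act date does not start the clock under the stated rule.
Adding the 8 months base period to 2011-09-14 gives a deadline of 2012-05-14, before any tolling.
The pending criminal prosecution from 2012-03-28 to 2013-05-02 tolled the period for 400 days, extending the deadline to 2013-06-18.
The emergency suspension of filing deadlines starting 2013-10-30 came too late — the period had run on 2013-06-18 — and so does not extend the deadline.

2013-06-18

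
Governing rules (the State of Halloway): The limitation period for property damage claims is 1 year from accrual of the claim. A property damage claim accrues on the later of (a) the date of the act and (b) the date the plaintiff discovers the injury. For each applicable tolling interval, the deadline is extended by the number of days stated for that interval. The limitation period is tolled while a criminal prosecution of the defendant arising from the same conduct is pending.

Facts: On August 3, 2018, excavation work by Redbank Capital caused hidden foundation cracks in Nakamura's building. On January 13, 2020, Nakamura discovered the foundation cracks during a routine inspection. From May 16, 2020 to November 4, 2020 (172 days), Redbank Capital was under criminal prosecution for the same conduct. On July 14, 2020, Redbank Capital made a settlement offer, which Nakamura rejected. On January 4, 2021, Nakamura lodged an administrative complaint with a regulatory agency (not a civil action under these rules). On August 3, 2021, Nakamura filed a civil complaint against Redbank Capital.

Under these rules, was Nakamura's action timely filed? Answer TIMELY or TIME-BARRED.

TIME-BARRED

Because discovery on January 13, 2020 post-dates the August 3, 2018 act, accrual under the later-of rule falls on January 13, 2020.
Adding the 1 year base period to January 13, 2020 gives a deadline of January 13, 2021, before any tolling.
Because the pending criminal prosecution ran from May 16, 2020 to November 4, 2020, the deadline is extended by 172 days to July 4, 2021.
None of the other events listed affects the running of the period under the stated rules.
Nakamura filed on August 3, 2021, after the July 4, 2021 deadline, so the action is time-barred.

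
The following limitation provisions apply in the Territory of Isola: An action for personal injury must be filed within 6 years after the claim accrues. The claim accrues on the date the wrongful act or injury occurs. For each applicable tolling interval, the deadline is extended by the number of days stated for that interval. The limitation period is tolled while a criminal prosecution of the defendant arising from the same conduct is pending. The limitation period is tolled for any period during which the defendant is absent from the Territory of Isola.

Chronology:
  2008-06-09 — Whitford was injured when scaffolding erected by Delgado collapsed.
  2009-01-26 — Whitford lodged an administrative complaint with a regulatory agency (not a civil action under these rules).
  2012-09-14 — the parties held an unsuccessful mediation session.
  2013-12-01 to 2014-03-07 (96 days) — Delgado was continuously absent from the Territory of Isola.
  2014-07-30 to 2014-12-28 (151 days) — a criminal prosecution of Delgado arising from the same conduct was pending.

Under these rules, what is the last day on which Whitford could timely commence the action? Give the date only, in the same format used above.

The claim accrued on 2008-06-09, when the wrongful act occurred.
6 years from 2008-06-09 is 2014-06-09.
The period was tolled for 96 days by the defendant's absence from the jurisdiction (2013-12-01 to 2014-03-07), pushing the deadline to 2014-09-13.
Because the pending criminal prosecution ran from 2014-07-30 to 2014-12-28, the deadline is extended by 151 days to 2015-02-11.
None of the other events listed affects the running of the period under the stated rules.

2015-02-11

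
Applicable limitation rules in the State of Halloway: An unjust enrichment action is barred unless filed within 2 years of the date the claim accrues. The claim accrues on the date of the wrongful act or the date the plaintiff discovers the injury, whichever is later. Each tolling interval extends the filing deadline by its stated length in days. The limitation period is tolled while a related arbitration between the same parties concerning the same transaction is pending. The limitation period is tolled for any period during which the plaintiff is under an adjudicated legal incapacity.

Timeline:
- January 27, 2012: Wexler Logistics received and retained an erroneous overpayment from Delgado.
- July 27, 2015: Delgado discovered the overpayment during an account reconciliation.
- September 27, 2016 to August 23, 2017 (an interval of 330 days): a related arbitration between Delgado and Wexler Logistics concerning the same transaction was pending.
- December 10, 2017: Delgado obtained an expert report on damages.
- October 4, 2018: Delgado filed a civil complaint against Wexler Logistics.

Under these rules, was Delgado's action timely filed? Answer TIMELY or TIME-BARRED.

TIME-BARRED

Because discovery on July 27, 2015 post-dates the January 27, 2012 act, accrual under the later-of rule falls on July 27, 2015.
2 years from July 27, 2015 is July 27, 2017.
Because the pending related arbitration ran from September 27, 2016 to August 23, 2017, the deadline is extended by 330 days to June 22, 2018.
None of the other events listed affects the running of the period under the stated rules.
Filing on October 4, 2018 missed the June 22, 2018 deadline — the action is time-barred.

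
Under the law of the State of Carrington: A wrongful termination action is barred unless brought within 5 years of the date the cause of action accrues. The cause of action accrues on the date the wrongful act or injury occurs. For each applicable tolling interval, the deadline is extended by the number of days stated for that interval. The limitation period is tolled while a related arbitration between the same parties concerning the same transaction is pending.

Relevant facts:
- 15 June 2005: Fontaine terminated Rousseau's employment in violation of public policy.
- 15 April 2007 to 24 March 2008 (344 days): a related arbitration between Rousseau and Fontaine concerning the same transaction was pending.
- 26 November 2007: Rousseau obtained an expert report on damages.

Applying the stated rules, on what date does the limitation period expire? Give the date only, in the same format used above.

25 May 2011

The cause of action accrued on 15 June 2005, the date of the act.
Adding the 5 years base period to 15 June 2005 gives a deadline of 15 June 2010, before any tolling.
Because the pending related arbitration ran from 15 April 2007 to 24 March 2008, the deadline is extended by 344 days to 25 May 2011.
The other events in the timeline have no effect on the limitation period under the stated rules.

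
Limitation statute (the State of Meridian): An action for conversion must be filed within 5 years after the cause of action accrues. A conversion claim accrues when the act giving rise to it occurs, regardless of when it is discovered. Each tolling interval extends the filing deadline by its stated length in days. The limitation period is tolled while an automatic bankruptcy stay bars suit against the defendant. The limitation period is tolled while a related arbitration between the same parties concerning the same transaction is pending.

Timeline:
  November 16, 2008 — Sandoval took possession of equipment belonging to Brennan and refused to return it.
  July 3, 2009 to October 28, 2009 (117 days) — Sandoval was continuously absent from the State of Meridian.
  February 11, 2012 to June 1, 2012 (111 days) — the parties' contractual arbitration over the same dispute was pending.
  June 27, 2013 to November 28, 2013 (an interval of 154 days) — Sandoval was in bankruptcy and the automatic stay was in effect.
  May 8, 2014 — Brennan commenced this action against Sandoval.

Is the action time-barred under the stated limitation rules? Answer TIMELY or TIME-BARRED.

TIMELY

The limitation period began to run on November 16, 2008.
The untolled deadline — 5 years after November 16, 2008 — is November 16, 2013.
The period was tolled for 111 days by the pending related arbitration (February 11, 2012 to June 1, 2012), pushing the deadline to March 7, 2014.
The period was tolled for 154 days by the automatic bankruptcy stay (June 27, 2013 to November 28, 2013), pushing the deadline to August 8, 2014.
No stated provision tolls the period for the defendant's absence, so the interval from July 3, 2009 to October 28, 2009 has no effect on the deadline.
The May 8, 2014 filing precedes the August 8, 2014 deadline; the claim is timely.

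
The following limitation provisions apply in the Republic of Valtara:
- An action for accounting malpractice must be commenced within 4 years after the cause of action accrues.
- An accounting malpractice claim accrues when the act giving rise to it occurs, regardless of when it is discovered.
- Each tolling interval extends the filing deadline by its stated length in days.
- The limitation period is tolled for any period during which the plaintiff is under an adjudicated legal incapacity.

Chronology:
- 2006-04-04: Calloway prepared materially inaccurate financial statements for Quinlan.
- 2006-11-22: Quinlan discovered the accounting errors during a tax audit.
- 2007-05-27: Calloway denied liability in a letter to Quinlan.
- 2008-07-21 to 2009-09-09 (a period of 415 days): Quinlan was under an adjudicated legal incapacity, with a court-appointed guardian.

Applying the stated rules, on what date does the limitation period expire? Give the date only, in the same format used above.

Accrual is governed by the date of the act, so the period began to run on 2006-04-04; the later discovery on 2006-11-22 is irrelevant under the stated rule.
Adding the 4 years base period to 2006-04-04 gives a deadline of 2010-04-04, before any tolling.
Because the plaintiff's legal incapacity ran from 2008-07-21 to 2009-09-09, the deadline is extended by 415 days to 2011-05-24.
Nothing else in the chronology tolls or restarts the period.

2011-05-24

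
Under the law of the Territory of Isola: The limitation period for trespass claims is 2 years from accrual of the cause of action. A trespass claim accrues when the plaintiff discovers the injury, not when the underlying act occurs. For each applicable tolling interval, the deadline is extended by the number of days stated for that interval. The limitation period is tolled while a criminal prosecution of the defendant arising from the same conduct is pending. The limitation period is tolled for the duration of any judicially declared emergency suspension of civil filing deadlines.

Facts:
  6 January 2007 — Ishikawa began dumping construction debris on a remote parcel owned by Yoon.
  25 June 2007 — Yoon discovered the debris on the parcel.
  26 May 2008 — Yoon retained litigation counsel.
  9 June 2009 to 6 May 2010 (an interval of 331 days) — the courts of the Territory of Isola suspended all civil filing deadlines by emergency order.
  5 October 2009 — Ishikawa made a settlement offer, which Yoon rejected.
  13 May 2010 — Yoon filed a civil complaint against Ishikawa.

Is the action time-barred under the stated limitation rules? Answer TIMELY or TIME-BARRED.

TIMELY

The claim did not accrue until Yoon discovered the injury on 25 June 2007; the 6 January 2007 act date does not start the clock under the stated rule.
2 years from 25 June 2007 is 25 June 2009.
The period was tolled for 331 days by the emergency suspension of filing deadlines (9 June 2009 to 6 May 2010), pushing the deadline to 22 May 2010.
The other events in the timeline have no effect on the limitation period under the stated rules.
Yoon filed on 13 May 2010, before the 22 May 2010 deadline, so the action is timely.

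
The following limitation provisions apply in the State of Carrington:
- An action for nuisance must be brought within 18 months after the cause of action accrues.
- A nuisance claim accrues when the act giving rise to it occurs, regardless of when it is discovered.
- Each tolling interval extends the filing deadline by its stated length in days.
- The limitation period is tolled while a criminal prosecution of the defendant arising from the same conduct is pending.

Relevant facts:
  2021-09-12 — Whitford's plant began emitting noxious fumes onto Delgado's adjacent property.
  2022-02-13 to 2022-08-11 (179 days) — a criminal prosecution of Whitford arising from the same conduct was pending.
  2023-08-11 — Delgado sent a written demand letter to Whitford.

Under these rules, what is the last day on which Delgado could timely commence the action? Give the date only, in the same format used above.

2023-09-07

The limitation period began to run on 2021-09-12.
The untolled deadline — 18 months after 2021-09-12 — is 2023-03-12.
The period was tolled for 179 days by the pending criminal prosecution (2022-02-13 to 2022-08-11), pushing the deadline to 2023-09-07.
None of the other events listed affects the running of the period under the stated rules.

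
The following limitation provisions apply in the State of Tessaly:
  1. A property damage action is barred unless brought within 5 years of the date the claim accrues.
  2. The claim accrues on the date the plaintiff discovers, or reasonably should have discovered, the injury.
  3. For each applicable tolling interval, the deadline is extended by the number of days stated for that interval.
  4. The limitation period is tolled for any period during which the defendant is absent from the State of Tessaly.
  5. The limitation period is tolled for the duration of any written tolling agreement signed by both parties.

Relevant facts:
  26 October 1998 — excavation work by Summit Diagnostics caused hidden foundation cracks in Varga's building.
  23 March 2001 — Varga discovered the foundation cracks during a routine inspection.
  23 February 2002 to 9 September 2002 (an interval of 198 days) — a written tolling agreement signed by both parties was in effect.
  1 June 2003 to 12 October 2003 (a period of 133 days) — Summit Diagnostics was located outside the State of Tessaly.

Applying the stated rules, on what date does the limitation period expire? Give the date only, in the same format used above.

17 February 2007

The claim did not accrue until Varga discovered the injury on 23 March 2001; the 26 October 1998 act date does not start the clock under the stated rule.
Adding the 5 years base period to 23 March 2001 gives a deadline of 23 March 2006, before any tolling.
The period was tolled for 198 days by the written tolling agreement (23 February 2002 to 9 September 2002), pushing the deadline to 7 October 2006.
Because the defendant's absence from the jurisdiction ran from 1 June 2003 to 12 October 2003, the deadline is extended by 133 days to 17 February 2007.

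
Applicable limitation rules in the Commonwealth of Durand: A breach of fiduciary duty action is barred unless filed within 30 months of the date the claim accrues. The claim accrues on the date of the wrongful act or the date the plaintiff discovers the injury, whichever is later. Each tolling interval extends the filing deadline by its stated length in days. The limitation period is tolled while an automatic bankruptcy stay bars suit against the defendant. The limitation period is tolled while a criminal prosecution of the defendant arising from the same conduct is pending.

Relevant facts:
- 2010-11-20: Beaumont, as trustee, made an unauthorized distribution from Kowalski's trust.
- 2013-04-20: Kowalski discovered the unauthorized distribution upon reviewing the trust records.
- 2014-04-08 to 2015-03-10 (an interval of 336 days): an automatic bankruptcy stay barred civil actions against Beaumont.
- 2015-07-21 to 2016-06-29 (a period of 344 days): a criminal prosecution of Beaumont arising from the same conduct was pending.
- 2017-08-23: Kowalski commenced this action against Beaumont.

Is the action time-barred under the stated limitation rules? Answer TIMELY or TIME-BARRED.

TIMELY

Because discovery on 2013-04-20 post-dates the 2010-11-20 act, accrual under the later-of rule falls on 2013-04-20.
Adding the 30 months base period to 2013-04-20 gives a deadline of 2015-10-20, before any tolling.
Because the automatic bankruptcy stay ran from 2014-04-08 to 2015-03-10, the deadline is extended by 336 days to 2016-09-20.
The period was tolled for 344 days by the pending criminal prosecution (2015-07-21 to 2016-06-29), pushing the deadline to 2017-08-30.
Filing on 2017-08-23 beat the 2017-08-30 deadline — the action is timely.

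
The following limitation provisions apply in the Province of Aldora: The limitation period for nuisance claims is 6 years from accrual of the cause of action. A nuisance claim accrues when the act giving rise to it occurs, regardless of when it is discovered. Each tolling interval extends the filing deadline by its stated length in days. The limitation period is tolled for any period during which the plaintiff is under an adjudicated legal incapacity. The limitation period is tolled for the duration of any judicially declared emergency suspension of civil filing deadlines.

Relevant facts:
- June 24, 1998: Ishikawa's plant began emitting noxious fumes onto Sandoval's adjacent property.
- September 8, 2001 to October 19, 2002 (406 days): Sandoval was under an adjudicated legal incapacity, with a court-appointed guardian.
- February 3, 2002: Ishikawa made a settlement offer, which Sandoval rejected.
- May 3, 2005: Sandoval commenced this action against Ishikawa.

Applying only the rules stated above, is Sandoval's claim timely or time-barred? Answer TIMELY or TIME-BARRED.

TIMELY

The cause of action accrued on June 24, 1998, the date of the act.
6 years from June 24, 1998 is June 24, 2004.
The plaintiff's legal incapacity from September 8, 2001 to October 19, 2002 tolled the period for 406 days, extending the deadline to August 4, 2005.
The other events in the timeline have no effect on the limitation period under the stated rules.
Sandoval filed on May 3, 2005, before the August 4, 2005 deadline, so the action is timely.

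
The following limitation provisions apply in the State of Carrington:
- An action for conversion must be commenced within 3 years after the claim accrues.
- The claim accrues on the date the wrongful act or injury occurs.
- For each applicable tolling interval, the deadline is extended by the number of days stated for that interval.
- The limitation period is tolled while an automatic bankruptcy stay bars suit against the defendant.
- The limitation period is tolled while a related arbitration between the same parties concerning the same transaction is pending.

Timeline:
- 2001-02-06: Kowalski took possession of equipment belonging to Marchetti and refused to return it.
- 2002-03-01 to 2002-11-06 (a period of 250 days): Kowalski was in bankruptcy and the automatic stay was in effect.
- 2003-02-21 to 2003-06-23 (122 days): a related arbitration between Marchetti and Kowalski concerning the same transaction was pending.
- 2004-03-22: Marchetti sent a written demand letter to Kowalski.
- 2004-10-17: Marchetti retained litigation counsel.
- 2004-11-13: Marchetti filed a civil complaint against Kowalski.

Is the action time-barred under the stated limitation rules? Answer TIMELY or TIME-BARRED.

TIMELY

The limitation period began to run on 2001-02-06.
The untolled deadline — 3 years after 2001-02-06 — is 2004-02-06.
The period was tolled for 250 days by the automatic bankruptcy stay (2002-03-01 to 2002-11-06), pushing the deadline to 2004-10-13.
The pending related arbitration from 2003-02-21 to 2003-06-23 tolled the period for 122 days, extending the deadline to 2005-02-12.
Nothing else in the chronology tolls or restarts the period.
Filing on 2004-11-13 beat the 2005-02-12 deadline — the action is timely.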